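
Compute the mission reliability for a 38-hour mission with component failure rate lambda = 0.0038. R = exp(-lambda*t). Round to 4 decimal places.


lambda = 0.0038
mission_time = 38
lambda * t = 0.0038 * 38 = 0.1444
R = exp(-0.1444)
R = 0.8655

0.8655


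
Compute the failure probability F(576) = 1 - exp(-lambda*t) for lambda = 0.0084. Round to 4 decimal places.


lambda = 0.0084, t = 576
lambda * t = 4.8384
exp(-4.8384) = 0.0079
F(t) = 1 - 0.0079
F(t) = 0.9921

0.9921


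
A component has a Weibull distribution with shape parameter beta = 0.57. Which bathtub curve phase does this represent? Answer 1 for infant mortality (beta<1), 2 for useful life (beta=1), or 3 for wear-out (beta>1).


beta = 0.57
Compare beta to 1:
beta < 1 => infant mortality (phase 1)
beta = 1 => useful life (phase 2)
beta > 1 => wear-out (phase 3)
Since beta = 0.57, this is infant mortality (decreasing failure rate)
Phase = 1

1


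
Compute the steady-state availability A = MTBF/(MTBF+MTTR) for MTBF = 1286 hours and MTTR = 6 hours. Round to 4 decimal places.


MTBF = 1286
MTTR = 6
MTBF + MTTR = 1292
A = 1286 / 1292
A = 0.9954

0.9954


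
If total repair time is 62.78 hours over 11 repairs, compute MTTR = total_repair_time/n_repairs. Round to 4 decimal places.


total_repair_time = 62.78
n_repairs = 11
MTTR = 62.78 / 11
MTTR = 5.7073

5.7073


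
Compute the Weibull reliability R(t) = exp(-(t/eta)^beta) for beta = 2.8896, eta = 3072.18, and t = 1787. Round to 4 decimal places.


beta = 2.8896, eta = 3072.18, t = 1787
t/eta = 1787 / 3072.18 = 0.5817
(t/eta)^beta = 0.5817^2.8896 = 0.2089
R(t) = exp(-0.2089)
R(t) = 0.8114

0.8114


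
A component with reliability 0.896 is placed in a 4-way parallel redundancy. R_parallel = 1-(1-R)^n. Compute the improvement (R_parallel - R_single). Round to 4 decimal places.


R_single = 0.896, n = 4
1 - R_single = 0.104
(1 - R_single)^n = 0.104^4 = 0.0001
R_parallel = 1 - 0.0001 = 0.9999
Improvement = 0.9999 - 0.896
Improvement = 0.1039

0.1039


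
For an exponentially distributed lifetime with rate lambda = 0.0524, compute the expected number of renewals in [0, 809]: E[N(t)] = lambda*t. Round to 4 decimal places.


lambda = 0.0524
t = 809
E[N(t)] = lambda * t
E[N(t)] = 0.0524 * 809
E[N(t)] = 42.3916

42.3916


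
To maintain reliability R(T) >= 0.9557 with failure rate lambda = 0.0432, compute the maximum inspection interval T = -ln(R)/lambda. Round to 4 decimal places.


R_target = 0.9557
lambda = 0.0432
-ln(0.9557) = 0.0453
T = 0.0453 / 0.0432
T = 1.0489

1.0489


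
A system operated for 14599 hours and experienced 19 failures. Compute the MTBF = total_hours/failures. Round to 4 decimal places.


total_hours = 14599
failures = 19
MTBF = 14599 / 19
MTBF = 768.3684

768.3684


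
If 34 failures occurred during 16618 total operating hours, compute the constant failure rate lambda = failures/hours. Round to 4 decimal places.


failures = 34
total_hours = 16618
lambda = 34 / 16618
lambda = 0.002

0.002


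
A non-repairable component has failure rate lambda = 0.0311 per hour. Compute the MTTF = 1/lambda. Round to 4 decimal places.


lambda = 0.0311
MTTF = 1 / 0.0311
MTTF = 32.1543

32.1543


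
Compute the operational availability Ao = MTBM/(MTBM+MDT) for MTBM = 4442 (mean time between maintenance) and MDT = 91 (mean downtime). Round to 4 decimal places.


MTBM = 4442
MDT = 91
MTBM + MDT = 4533
Ao = 4442 / 4533
Ao = 0.9799

0.9799


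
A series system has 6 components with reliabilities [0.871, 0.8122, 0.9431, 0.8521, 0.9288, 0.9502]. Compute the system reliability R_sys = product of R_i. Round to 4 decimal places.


Components: [0.871, 0.8122, 0.9431, 0.8521, 0.9288, 0.9502]
After component 1 (R=0.871): product = 0.871
After component 2 (R=0.8122): product = 0.7074
After component 3 (R=0.9431): product = 0.6672
After component 4 (R=0.8521): product = 0.5685
After component 5 (R=0.9288): product = 0.528
After component 6 (R=0.9502): product = 0.5017
R_sys = 0.5017

0.5017


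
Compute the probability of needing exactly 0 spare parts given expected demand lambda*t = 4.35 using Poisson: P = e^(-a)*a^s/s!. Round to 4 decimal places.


a = 4.35, s = 0
e^(-a) = e^(-4.35) = 0.0129
a^s = 4.35^0 = 1.0
s! = 1
P = 0.0129 * 1.0 / 1
P = 0.0129

0.0129


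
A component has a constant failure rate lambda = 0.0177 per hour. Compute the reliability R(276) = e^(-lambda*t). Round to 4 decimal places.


lambda = 0.0177
t = 276
lambda * t = 4.8852
R(t) = e^(-4.8852)
R(t) = 0.0076

0.0076


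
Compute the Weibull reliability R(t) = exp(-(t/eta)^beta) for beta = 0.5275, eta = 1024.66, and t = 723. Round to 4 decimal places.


beta = 0.5275, eta = 1024.66, t = 723
t/eta = 723 / 1024.66 = 0.7056
(t/eta)^beta = 0.7056^0.5275 = 0.832
R(t) = exp(-0.832)
R(t) = 0.4352

0.4352


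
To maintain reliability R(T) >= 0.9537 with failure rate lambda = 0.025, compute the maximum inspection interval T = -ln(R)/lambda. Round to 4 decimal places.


R_target = 0.9537
lambda = 0.025
-ln(0.9537) = 0.0474
T = 0.0474 / 0.025
T = 1.8962

1.8962


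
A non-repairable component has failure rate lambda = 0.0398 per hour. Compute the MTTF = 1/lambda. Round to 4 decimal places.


lambda = 0.0398
MTTF = 1 / 0.0398
MTTF = 25.1256

25.1256


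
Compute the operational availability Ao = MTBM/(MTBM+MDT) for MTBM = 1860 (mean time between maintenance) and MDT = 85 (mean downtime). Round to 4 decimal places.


MTBM = 1860
MDT = 85
MTBM + MDT = 1945
Ao = 1860 / 1945
Ao = 0.9563

0.9563


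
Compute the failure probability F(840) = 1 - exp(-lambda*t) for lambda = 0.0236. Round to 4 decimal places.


lambda = 0.0236, t = 840
lambda * t = 19.824
exp(-19.824) = 0.0
F(t) = 1 - 0.0
F(t) = 1.0

1.0


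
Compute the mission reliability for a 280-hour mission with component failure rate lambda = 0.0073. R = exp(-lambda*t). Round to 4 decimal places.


lambda = 0.0073
mission_time = 280
lambda * t = 0.0073 * 280 = 2.044
R = exp(-2.044)
R = 0.1295

0.1295


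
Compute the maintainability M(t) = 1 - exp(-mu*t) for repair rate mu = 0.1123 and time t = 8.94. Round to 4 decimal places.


mu = 0.1123, t = 8.94
mu * t = 0.1123 * 8.94 = 1.004
exp(-1.004) = 0.3664
M(t) = 1 - 0.3664
M(t) = 0.6336

0.6336


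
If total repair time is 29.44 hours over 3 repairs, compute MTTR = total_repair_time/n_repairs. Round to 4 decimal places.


total_repair_time = 29.44
n_repairs = 3
MTTR = 29.44 / 3
MTTR = 9.8133

9.8133


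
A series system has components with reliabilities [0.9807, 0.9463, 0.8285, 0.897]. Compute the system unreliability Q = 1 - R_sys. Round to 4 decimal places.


Components: [0.9807, 0.9463, 0.8285, 0.897]
After component 1: product = 0.9807
After component 2: product = 0.928
After component 3: product = 0.7689
After component 4: product = 0.6897
R_sys = 0.6897
Q = 1 - 0.6897 = 0.3103

0.3103


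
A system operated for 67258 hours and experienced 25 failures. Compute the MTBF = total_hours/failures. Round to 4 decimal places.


total_hours = 67258
failures = 25
MTBF = 67258 / 25
MTBF = 2690.32

2690.32


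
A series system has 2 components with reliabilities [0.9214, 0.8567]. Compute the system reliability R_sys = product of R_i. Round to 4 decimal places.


Components: [0.9214, 0.8567]
After component 1 (R=0.9214): product = 0.9214
After component 2 (R=0.8567): product = 0.7894
R_sys = 0.7894

0.7894


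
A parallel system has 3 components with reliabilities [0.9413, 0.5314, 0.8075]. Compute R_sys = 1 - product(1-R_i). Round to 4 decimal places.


Components: [0.9413, 0.5314, 0.8075]
(1 - 0.9413) = 0.0587, running product = 0.0587
(1 - 0.5314) = 0.4686, running product = 0.0275
(1 - 0.8075) = 0.1925, running product = 0.0053
Product of (1-R_i) = 0.0053
R_sys = 1 - 0.0053 = 0.9947

0.9947


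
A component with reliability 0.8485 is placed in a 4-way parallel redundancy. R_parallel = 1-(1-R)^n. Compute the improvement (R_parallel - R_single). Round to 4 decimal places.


R_single = 0.8485, n = 4
1 - R_single = 0.1515
(1 - R_single)^n = 0.1515^4 = 0.0005
R_parallel = 1 - 0.0005 = 0.9995
Improvement = 0.9995 - 0.8485
Improvement = 0.151

0.151


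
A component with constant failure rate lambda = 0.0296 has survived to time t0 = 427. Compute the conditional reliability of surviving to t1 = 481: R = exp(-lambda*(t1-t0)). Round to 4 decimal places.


lambda = 0.0296
t0 = 427, t1 = 481
t1 - t0 = 54
lambda * (t1-t0) = 0.0296 * 54 = 1.5984
R = exp(-1.5984)
R = 0.2022

0.2022


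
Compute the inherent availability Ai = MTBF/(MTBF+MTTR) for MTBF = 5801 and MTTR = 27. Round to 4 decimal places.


MTBF = 5801
MTTR = 27
MTBF + MTTR = 5828
Ai = 5801 / 5828
Ai = 0.9954

0.9954


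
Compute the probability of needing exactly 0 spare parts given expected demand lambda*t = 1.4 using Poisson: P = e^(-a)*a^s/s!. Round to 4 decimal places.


a = 1.4, s = 0
e^(-a) = e^(-1.4) = 0.2466
a^s = 1.4^0 = 1.0
s! = 1
P = 0.2466 * 1.0 / 1
P = 0.2466

0.2466


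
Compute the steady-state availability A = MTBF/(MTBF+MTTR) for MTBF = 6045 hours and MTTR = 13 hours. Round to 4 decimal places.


MTBF = 6045
MTTR = 13
MTBF + MTTR = 6058
A = 6045 / 6058
A = 0.9979

0.9979


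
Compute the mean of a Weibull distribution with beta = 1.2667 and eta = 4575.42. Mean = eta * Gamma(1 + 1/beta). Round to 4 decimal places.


beta = 1.2667, eta = 4575.42
1/beta = 0.7895
1 + 1/beta = 1.7895
Gamma(1.7895) = 0.9286
Mean = 4575.42 * 0.9286
Mean = 4248.8565

4248.8565


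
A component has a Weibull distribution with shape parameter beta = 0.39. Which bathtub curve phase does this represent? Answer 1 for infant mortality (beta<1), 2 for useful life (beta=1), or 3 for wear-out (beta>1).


beta = 0.39
Compare beta to 1:
beta < 1 => infant mortality (phase 1)
beta = 1 => useful life (phase 2)
beta > 1 => wear-out (phase 3)
Since beta = 0.39, this is infant mortality (decreasing failure rate)
Phase = 1

1


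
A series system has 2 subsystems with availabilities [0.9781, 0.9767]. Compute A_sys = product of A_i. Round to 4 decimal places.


Subsystems: [0.9781, 0.9767]
After subsystem 1 (A=0.9781): product = 0.9781
After subsystem 2 (A=0.9767): product = 0.9553
A_sys = 0.9553

0.9553


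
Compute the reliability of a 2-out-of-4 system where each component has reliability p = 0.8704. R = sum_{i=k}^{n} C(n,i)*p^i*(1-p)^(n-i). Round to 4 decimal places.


k = 2, n = 4, p = 0.8704
i=2: C(4,2)=6 * 0.8704^2 * 0.1296^2 = 0.0763
i=3: C(4,3)=4 * 0.8704^3 * 0.1296^1 = 0.3418
i=4: C(4,4)=1 * 0.8704^4 * 0.1296^0 = 0.574
R = sum of terms = 0.9921

0.9921


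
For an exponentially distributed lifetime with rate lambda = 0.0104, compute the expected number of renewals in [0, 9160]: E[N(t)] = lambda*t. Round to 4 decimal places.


lambda = 0.0104
t = 9160
E[N(t)] = lambda * t
E[N(t)] = 0.0104 * 9160
E[N(t)] = 95.264

95.264


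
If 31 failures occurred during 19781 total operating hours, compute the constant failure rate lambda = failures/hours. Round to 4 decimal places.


failures = 31
total_hours = 19781
lambda = 31 / 19781
lambda = 0.0016

0.0016


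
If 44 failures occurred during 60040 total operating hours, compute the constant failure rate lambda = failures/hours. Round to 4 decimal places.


failures = 44
total_hours = 60040
lambda = 44 / 60040
lambda = 0.0007

0.0007


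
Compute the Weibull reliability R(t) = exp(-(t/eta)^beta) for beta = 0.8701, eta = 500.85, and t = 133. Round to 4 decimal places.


beta = 0.8701, eta = 500.85, t = 133
t/eta = 133 / 500.85 = 0.2655
(t/eta)^beta = 0.2655^0.8701 = 0.3155
R(t) = exp(-0.3155)
R(t) = 0.7295

0.7295


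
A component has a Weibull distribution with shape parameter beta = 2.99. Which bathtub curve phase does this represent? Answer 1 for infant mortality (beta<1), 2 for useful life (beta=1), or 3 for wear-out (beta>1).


beta = 2.99
Compare beta to 1:
beta < 1 => infant mortality (phase 1)
beta = 1 => useful life (phase 2)
beta > 1 => wear-out (phase 3)
Since beta = 2.99, this is wear-out (increasing failure rate)
Phase = 3

3


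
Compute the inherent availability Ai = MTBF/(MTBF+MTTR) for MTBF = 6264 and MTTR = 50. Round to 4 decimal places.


MTBF = 6264
MTTR = 50
MTBF + MTTR = 6314
Ai = 6264 / 6314
Ai = 0.9921

0.9921


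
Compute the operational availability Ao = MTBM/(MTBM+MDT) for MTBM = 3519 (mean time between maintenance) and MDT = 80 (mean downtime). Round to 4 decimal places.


MTBM = 3519
MDT = 80
MTBM + MDT = 3599
Ao = 3519 / 3599
Ao = 0.9778

0.9778


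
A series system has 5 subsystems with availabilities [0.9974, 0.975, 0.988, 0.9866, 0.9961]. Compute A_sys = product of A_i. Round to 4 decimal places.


Subsystems: [0.9974, 0.975, 0.988, 0.9866, 0.9961]
After subsystem 1 (A=0.9974): product = 0.9974
After subsystem 2 (A=0.975): product = 0.9725
After subsystem 3 (A=0.988): product = 0.9608
After subsystem 4 (A=0.9866): product = 0.9479
After subsystem 5 (A=0.9961): product = 0.9442
A_sys = 0.9442

0.9442


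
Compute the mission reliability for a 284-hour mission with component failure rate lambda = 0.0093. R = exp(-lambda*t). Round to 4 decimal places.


lambda = 0.0093
mission_time = 284
lambda * t = 0.0093 * 284 = 2.6412
R = exp(-2.6412)
R = 0.0713

0.0713


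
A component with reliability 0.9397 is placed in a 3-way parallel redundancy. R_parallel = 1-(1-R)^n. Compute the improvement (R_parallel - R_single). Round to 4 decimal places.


R_single = 0.9397, n = 3
1 - R_single = 0.0603
(1 - R_single)^n = 0.0603^3 = 0.0002
R_parallel = 1 - 0.0002 = 0.9998
Improvement = 0.9998 - 0.9397
Improvement = 0.0601

0.0601


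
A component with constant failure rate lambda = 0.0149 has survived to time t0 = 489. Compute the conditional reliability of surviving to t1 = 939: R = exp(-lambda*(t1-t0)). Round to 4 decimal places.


lambda = 0.0149
t0 = 489, t1 = 939
t1 - t0 = 450
lambda * (t1-t0) = 0.0149 * 450 = 6.705
R = exp(-6.705)
R = 0.0012

0.0012


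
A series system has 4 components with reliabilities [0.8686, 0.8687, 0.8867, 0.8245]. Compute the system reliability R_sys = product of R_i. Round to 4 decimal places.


Components: [0.8686, 0.8687, 0.8867, 0.8245]
After component 1 (R=0.8686): product = 0.8686
After component 2 (R=0.8687): product = 0.7546
After component 3 (R=0.8867): product = 0.6691
After component 4 (R=0.8245): product = 0.5516
R_sys = 0.5516

0.5516


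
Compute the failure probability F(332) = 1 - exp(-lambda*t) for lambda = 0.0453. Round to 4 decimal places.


lambda = 0.0453, t = 332
lambda * t = 15.0396
exp(-15.0396) = 0.0
F(t) = 1 - 0.0
F(t) = 1.0

1.0


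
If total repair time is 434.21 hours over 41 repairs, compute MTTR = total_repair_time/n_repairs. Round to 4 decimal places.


total_repair_time = 434.21
n_repairs = 41
MTTR = 434.21 / 41
MTTR = 10.5905

10.5905


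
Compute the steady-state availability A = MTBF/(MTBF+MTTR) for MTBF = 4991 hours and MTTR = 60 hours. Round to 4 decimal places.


MTBF = 4991
MTTR = 60
MTBF + MTTR = 5051
A = 4991 / 5051
A = 0.9881

0.9881


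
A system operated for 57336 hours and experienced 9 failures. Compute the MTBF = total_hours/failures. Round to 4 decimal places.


total_hours = 57336
failures = 9
MTBF = 57336 / 9
MTBF = 6370.6667

6370.6667


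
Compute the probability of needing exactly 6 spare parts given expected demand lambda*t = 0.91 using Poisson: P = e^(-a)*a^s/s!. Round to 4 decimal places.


a = 0.91, s = 6
e^(-a) = e^(-0.91) = 0.4025
a^s = 0.91^6 = 0.5679
s! = 720
P = 0.4025 * 0.5679 / 720
P = 0.0003

0.0003


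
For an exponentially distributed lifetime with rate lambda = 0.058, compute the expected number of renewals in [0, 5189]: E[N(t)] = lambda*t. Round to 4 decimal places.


lambda = 0.058
t = 5189
E[N(t)] = lambda * t
E[N(t)] = 0.058 * 5189
E[N(t)] = 300.962

300.962


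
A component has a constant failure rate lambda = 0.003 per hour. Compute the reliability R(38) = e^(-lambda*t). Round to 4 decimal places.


lambda = 0.003
t = 38
lambda * t = 0.114
R(t) = e^(-0.114)
R(t) = 0.8923

0.8923


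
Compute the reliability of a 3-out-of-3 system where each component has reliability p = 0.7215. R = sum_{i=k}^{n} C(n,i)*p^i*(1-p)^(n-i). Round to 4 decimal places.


k = 3, n = 3, p = 0.7215
i=3: C(3,3)=1 * 0.7215^3 * 0.2785^0 = 0.3756
R = sum of terms = 0.3756

0.3756


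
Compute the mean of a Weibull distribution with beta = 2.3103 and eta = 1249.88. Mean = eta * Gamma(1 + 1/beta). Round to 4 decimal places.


beta = 2.3103, eta = 1249.88
1/beta = 0.4328
1 + 1/beta = 1.4328
Gamma(1.4328) = 0.886
Mean = 1249.88 * 0.886
Mean = 1107.3456

1107.3456


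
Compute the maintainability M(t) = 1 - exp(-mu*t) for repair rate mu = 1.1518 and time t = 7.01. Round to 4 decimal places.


mu = 1.1518, t = 7.01
mu * t = 1.1518 * 7.01 = 8.0741
exp(-8.0741) = 0.0003
M(t) = 1 - 0.0003
M(t) = 0.9997

0.9997


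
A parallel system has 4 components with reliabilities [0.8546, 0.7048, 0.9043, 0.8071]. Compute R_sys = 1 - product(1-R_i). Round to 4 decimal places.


Components: [0.8546, 0.7048, 0.9043, 0.8071]
(1 - 0.8546) = 0.1454, running product = 0.1454
(1 - 0.7048) = 0.2952, running product = 0.0429
(1 - 0.9043) = 0.0957, running product = 0.0041
(1 - 0.8071) = 0.1929, running product = 0.0008
Product of (1-R_i) = 0.0008
R_sys = 1 - 0.0008 = 0.9992

0.9992


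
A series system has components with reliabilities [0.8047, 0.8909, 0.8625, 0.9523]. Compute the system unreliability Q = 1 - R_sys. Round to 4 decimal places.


Components: [0.8047, 0.8909, 0.8625, 0.9523]
After component 1: product = 0.8047
After component 2: product = 0.7169
After component 3: product = 0.6183
After component 4: product = 0.5888
R_sys = 0.5888
Q = 1 - 0.5888 = 0.4112

0.4112


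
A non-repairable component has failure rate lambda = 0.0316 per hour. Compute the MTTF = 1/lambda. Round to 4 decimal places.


lambda = 0.0316
MTTF = 1 / 0.0316
MTTF = 31.6456

31.6456


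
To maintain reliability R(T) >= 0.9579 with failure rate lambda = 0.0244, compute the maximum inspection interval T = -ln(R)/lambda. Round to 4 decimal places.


R_target = 0.9579
lambda = 0.0244
-ln(0.9579) = 0.043
T = 0.043 / 0.0244
T = 1.7628

1.7628


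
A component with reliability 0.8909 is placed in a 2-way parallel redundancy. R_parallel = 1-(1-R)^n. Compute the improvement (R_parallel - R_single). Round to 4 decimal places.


R_single = 0.8909, n = 2
1 - R_single = 0.1091
(1 - R_single)^n = 0.1091^2 = 0.0119
R_parallel = 1 - 0.0119 = 0.9881
Improvement = 0.9881 - 0.8909
Improvement = 0.0972

0.0972


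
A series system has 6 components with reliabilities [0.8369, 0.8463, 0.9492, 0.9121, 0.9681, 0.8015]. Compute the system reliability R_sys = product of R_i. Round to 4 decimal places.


Components: [0.8369, 0.8463, 0.9492, 0.9121, 0.9681, 0.8015]
After component 1 (R=0.8369): product = 0.8369
After component 2 (R=0.8463): product = 0.7083
After component 3 (R=0.9492): product = 0.6723
After component 4 (R=0.9121): product = 0.6132
After component 5 (R=0.9681): product = 0.5936
After component 6 (R=0.8015): product = 0.4758
R_sys = 0.4758

0.4758


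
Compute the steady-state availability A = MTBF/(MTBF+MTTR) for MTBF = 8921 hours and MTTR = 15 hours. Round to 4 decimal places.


MTBF = 8921
MTTR = 15
MTBF + MTTR = 8936
A = 8921 / 8936
A = 0.9983

0.9983


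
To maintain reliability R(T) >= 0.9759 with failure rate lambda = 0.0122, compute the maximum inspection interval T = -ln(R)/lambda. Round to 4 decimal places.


R_target = 0.9759
lambda = 0.0122
-ln(0.9759) = 0.0244
T = 0.0244 / 0.0122
T = 1.9996

1.9996


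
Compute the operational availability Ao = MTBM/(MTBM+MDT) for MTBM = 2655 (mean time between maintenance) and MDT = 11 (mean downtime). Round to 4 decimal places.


MTBM = 2655
MDT = 11
MTBM + MDT = 2666
Ao = 2655 / 2666
Ao = 0.9959

0.9959


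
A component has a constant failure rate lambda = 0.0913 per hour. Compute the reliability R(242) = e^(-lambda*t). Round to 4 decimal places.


lambda = 0.0913
t = 242
lambda * t = 22.0946
R(t) = e^(-22.0946)
R(t) = 0.0

0.0


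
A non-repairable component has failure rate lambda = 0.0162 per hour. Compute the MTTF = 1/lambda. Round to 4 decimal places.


lambda = 0.0162
MTTF = 1 / 0.0162
MTTF = 61.7284

61.7284


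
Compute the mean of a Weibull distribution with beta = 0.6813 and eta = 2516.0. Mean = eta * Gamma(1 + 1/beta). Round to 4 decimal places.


beta = 0.6813, eta = 2516.0
1/beta = 1.4678
1 + 1/beta = 2.4678
Gamma(2.4678) = 1.2999
Mean = 2516.0 * 1.2999
Mean = 3270.5392

3270.5392


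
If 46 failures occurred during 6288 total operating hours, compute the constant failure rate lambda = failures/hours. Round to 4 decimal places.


failures = 46
total_hours = 6288
lambda = 46 / 6288
lambda = 0.0073

0.0073


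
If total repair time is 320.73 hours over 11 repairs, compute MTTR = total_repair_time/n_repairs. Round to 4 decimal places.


total_repair_time = 320.73
n_repairs = 11
MTTR = 320.73 / 11
MTTR = 29.1573

29.1573


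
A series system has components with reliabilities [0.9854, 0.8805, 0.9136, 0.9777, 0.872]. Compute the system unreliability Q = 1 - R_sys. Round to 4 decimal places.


Components: [0.9854, 0.8805, 0.9136, 0.9777, 0.872]
After component 1: product = 0.9854
After component 2: product = 0.8676
After component 3: product = 0.7927
After component 4: product = 0.775
After component 5: product = 0.6758
R_sys = 0.6758
Q = 1 - 0.6758 = 0.3242

0.3242


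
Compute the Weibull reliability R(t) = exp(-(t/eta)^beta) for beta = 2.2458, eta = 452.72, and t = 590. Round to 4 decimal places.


beta = 2.2458, eta = 452.72, t = 590
t/eta = 590 / 452.72 = 1.3032
(t/eta)^beta = 1.3032^2.2458 = 1.8127
R(t) = exp(-1.8127)
R(t) = 0.1632

0.1632


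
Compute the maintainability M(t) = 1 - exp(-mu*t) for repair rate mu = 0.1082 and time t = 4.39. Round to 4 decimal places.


mu = 0.1082, t = 4.39
mu * t = 0.1082 * 4.39 = 0.475
exp(-0.475) = 0.6219
M(t) = 1 - 0.6219
M(t) = 0.3781

0.3781


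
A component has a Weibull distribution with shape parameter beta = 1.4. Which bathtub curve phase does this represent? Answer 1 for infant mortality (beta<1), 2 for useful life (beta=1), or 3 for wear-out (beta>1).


beta = 1.4
Compare beta to 1:
beta < 1 => infant mortality (phase 1)
beta = 1 => useful life (phase 2)
beta > 1 => wear-out (phase 3)
Since beta = 1.4, this is wear-out (increasing failure rate)
Phase = 3

3


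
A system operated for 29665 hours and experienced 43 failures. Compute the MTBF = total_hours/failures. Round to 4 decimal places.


total_hours = 29665
failures = 43
MTBF = 29665 / 43
MTBF = 689.8837

689.8837


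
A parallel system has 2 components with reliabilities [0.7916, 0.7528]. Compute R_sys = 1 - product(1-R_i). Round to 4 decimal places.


Components: [0.7916, 0.7528]
(1 - 0.7916) = 0.2084, running product = 0.2084
(1 - 0.7528) = 0.2472, running product = 0.0515
Product of (1-R_i) = 0.0515
R_sys = 1 - 0.0515 = 0.9485

0.9485


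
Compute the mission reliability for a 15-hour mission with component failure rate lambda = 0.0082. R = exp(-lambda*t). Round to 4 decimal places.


lambda = 0.0082
mission_time = 15
lambda * t = 0.0082 * 15 = 0.123
R = exp(-0.123)
R = 0.8843

0.8843


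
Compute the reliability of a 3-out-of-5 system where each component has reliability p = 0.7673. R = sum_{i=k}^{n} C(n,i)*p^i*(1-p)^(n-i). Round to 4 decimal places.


k = 3, n = 5, p = 0.7673
i=3: C(5,3)=10 * 0.7673^3 * 0.2327^2 = 0.2446
i=4: C(5,4)=5 * 0.7673^4 * 0.2327^1 = 0.4033
i=5: C(5,5)=1 * 0.7673^5 * 0.2327^0 = 0.266
R = sum of terms = 0.9139

0.9139


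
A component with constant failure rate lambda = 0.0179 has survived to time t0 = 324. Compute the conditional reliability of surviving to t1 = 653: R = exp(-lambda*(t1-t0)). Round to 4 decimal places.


lambda = 0.0179
t0 = 324, t1 = 653
t1 - t0 = 329
lambda * (t1-t0) = 0.0179 * 329 = 5.8891
R = exp(-5.8891)
R = 0.0028

0.0028


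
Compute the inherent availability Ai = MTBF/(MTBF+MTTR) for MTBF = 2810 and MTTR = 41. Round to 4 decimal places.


MTBF = 2810
MTTR = 41
MTBF + MTTR = 2851
Ai = 2810 / 2851
Ai = 0.9856

0.9856


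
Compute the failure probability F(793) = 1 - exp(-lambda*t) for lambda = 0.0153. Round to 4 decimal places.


lambda = 0.0153, t = 793
lambda * t = 12.1329
exp(-12.1329) = 0.0
F(t) = 1 - 0.0
F(t) = 1.0

1.0


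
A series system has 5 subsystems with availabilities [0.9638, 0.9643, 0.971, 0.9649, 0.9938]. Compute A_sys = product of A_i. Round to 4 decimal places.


Subsystems: [0.9638, 0.9643, 0.971, 0.9649, 0.9938]
After subsystem 1 (A=0.9638): product = 0.9638
After subsystem 2 (A=0.9643): product = 0.9294
After subsystem 3 (A=0.971): product = 0.9024
After subsystem 4 (A=0.9649): product = 0.8708
After subsystem 5 (A=0.9938): product = 0.8654
A_sys = 0.8654

0.8654


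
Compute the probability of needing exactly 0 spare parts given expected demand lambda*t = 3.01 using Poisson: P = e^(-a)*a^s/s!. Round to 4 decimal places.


a = 3.01, s = 0
e^(-a) = e^(-3.01) = 0.0493
a^s = 3.01^0 = 1.0
s! = 1
P = 0.0493 * 1.0 / 1
P = 0.0493

0.0493


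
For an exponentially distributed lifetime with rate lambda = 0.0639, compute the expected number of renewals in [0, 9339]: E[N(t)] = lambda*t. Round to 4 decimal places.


lambda = 0.0639
t = 9339
E[N(t)] = lambda * t
E[N(t)] = 0.0639 * 9339
E[N(t)] = 596.7621

596.7621


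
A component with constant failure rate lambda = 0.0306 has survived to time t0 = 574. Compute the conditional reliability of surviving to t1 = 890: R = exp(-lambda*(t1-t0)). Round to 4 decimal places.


lambda = 0.0306
t0 = 574, t1 = 890
t1 - t0 = 316
lambda * (t1-t0) = 0.0306 * 316 = 9.6696
R = exp(-9.6696)
R = 0.0001

0.0001


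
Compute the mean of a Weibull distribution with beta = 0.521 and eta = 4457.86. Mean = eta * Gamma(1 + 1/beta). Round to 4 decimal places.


beta = 0.521, eta = 4457.86
1/beta = 1.9194
1 + 1/beta = 2.9194
Gamma(2.9194) = 1.859
Mean = 4457.86 * 1.859
Mean = 8287.2934

8287.2934


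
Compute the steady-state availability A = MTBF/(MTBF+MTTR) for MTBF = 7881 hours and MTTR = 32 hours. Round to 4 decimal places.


MTBF = 7881
MTTR = 32
MTBF + MTTR = 7913
A = 7881 / 7913
A = 0.996

0.996


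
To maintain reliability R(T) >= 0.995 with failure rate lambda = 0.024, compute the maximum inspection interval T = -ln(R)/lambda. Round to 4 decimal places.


R_target = 0.995
lambda = 0.024
-ln(0.995) = 0.005
T = 0.005 / 0.024
T = 0.2089

0.2089


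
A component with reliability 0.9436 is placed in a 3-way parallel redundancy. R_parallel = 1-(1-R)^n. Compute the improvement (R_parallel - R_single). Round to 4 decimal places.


R_single = 0.9436, n = 3
1 - R_single = 0.0564
(1 - R_single)^n = 0.0564^3 = 0.0002
R_parallel = 1 - 0.0002 = 0.9998
Improvement = 0.9998 - 0.9436
Improvement = 0.0562

0.0562


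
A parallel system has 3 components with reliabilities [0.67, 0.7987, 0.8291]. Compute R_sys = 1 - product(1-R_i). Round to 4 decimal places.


Components: [0.67, 0.7987, 0.8291]
(1 - 0.67) = 0.33, running product = 0.33
(1 - 0.7987) = 0.2013, running product = 0.0664
(1 - 0.8291) = 0.1709, running product = 0.0114
Product of (1-R_i) = 0.0114
R_sys = 1 - 0.0114 = 0.9886

0.9886


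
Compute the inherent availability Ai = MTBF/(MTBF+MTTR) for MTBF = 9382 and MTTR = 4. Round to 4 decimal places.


MTBF = 9382
MTTR = 4
MTBF + MTTR = 9386
Ai = 9382 / 9386
Ai = 0.9996

0.9996


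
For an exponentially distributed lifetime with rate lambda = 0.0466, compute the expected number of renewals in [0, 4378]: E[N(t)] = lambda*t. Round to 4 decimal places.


lambda = 0.0466
t = 4378
E[N(t)] = lambda * t
E[N(t)] = 0.0466 * 4378
E[N(t)] = 204.0148

204.0148


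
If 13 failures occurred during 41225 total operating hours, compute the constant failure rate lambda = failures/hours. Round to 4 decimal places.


failures = 13
total_hours = 41225
lambda = 13 / 41225
lambda = 0.0003

0.0003


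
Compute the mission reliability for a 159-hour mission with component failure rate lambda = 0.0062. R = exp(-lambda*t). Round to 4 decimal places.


lambda = 0.0062
mission_time = 159
lambda * t = 0.0062 * 159 = 0.9858
R = exp(-0.9858)
R = 0.3731

0.3731


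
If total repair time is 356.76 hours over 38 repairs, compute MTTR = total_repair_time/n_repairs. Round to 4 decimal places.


total_repair_time = 356.76
n_repairs = 38
MTTR = 356.76 / 38
MTTR = 9.3884

9.3884


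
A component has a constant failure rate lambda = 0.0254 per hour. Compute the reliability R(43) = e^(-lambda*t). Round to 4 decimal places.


lambda = 0.0254
t = 43
lambda * t = 1.0922
R(t) = e^(-1.0922)
R(t) = 0.3355

0.3355


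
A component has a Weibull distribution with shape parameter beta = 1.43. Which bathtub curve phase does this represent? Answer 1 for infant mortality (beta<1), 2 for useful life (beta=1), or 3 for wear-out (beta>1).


beta = 1.43
Compare beta to 1:
beta < 1 => infant mortality (phase 1)
beta = 1 => useful life (phase 2)
beta > 1 => wear-out (phase 3)
Since beta = 1.43, this is wear-out (increasing failure rate)
Phase = 3

3


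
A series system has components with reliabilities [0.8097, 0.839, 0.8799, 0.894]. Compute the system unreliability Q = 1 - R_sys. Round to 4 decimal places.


Components: [0.8097, 0.839, 0.8799, 0.894]
After component 1: product = 0.8097
After component 2: product = 0.6793
After component 3: product = 0.5977
After component 4: product = 0.5344
R_sys = 0.5344
Q = 1 - 0.5344 = 0.4656

0.4656


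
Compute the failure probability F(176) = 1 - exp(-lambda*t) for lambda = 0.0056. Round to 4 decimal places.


lambda = 0.0056, t = 176
lambda * t = 0.9856
exp(-0.9856) = 0.3732
F(t) = 1 - 0.3732
F(t) = 0.6268

0.6268


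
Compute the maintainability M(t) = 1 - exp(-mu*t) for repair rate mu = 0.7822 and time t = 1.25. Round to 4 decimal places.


mu = 0.7822, t = 1.25
mu * t = 0.7822 * 1.25 = 0.9778
exp(-0.9778) = 0.3762
M(t) = 1 - 0.3762
M(t) = 0.6238

0.6238


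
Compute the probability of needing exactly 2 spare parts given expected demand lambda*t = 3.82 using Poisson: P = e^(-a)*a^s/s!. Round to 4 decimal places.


a = 3.82, s = 2
e^(-a) = e^(-3.82) = 0.0219
a^s = 3.82^2 = 14.5924
s! = 2
P = 0.0219 * 14.5924 / 2
P = 0.16

0.16


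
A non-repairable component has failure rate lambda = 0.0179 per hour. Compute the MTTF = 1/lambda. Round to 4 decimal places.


lambda = 0.0179
MTTF = 1 / 0.0179
MTTF = 55.8659

55.8659


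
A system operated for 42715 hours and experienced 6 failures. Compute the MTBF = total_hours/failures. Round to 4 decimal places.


total_hours = 42715
failures = 6
MTBF = 42715 / 6
MTBF = 7119.1667

7119.1667


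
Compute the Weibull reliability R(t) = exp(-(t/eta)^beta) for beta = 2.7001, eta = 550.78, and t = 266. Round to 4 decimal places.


beta = 2.7001, eta = 550.78, t = 266
t/eta = 266 / 550.78 = 0.483
(t/eta)^beta = 0.483^2.7001 = 0.1401
R(t) = exp(-0.1401)
R(t) = 0.8693

0.8693


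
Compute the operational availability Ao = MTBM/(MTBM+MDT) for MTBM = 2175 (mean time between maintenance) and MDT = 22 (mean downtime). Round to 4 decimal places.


MTBM = 2175
MDT = 22
MTBM + MDT = 2197
Ao = 2175 / 2197
Ao = 0.99

0.99


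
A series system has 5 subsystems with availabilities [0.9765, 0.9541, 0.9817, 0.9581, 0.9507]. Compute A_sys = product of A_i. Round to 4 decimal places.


Subsystems: [0.9765, 0.9541, 0.9817, 0.9581, 0.9507]
After subsystem 1 (A=0.9765): product = 0.9765
After subsystem 2 (A=0.9541): product = 0.9317
After subsystem 3 (A=0.9817): product = 0.9146
After subsystem 4 (A=0.9581): product = 0.8763
After subsystem 5 (A=0.9507): product = 0.8331
A_sys = 0.8331

0.8331


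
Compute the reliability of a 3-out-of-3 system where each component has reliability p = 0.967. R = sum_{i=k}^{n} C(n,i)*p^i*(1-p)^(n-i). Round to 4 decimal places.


k = 3, n = 3, p = 0.967
i=3: C(3,3)=1 * 0.967^3 * 0.033^0 = 0.9042
R = sum of terms = 0.9042

0.9042


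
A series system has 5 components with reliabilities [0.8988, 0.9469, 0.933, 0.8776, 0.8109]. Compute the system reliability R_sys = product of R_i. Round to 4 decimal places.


Components: [0.8988, 0.9469, 0.933, 0.8776, 0.8109]
After component 1 (R=0.8988): product = 0.8988
After component 2 (R=0.9469): product = 0.8511
After component 3 (R=0.933): product = 0.7941
After component 4 (R=0.8776): product = 0.6969
After component 5 (R=0.8109): product = 0.5651
R_sys = 0.5651

0.5651


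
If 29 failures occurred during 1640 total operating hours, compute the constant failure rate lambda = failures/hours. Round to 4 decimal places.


failures = 29
total_hours = 1640
lambda = 29 / 1640
lambda = 0.0177

0.0177


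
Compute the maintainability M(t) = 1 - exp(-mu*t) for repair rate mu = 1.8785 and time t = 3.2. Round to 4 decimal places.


mu = 1.8785, t = 3.2
mu * t = 1.8785 * 3.2 = 6.0112
exp(-6.0112) = 0.0025
M(t) = 1 - 0.0025
M(t) = 0.9975

0.9975


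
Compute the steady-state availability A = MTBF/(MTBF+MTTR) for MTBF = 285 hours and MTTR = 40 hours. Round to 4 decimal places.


MTBF = 285
MTTR = 40
MTBF + MTTR = 325
A = 285 / 325
A = 0.8769

0.8769


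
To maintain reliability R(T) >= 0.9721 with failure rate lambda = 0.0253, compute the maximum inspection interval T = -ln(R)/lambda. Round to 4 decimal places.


R_target = 0.9721
lambda = 0.0253
-ln(0.9721) = 0.0283
T = 0.0283 / 0.0253
T = 1.1184

1.1184


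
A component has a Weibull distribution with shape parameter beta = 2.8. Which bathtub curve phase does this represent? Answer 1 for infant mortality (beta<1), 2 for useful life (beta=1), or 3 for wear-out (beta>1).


beta = 2.8
Compare beta to 1:
beta < 1 => infant mortality (phase 1)
beta = 1 => useful life (phase 2)
beta > 1 => wear-out (phase 3)
Since beta = 2.8, this is wear-out (increasing failure rate)
Phase = 3

3


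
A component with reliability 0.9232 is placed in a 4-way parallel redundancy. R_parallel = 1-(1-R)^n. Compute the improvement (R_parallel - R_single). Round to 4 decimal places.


R_single = 0.9232, n = 4
1 - R_single = 0.0768
(1 - R_single)^n = 0.0768^4 = 0.0
R_parallel = 1 - 0.0 = 1.0
Improvement = 1.0 - 0.9232
Improvement = 0.0768

0.0768


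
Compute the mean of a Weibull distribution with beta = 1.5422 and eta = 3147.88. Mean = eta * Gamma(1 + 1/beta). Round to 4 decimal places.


beta = 1.5422, eta = 3147.88
1/beta = 0.6484
1 + 1/beta = 1.6484
Gamma(1.6484) = 0.8999
Mean = 3147.88 * 0.8999
Mean = 2832.7122

2832.7122


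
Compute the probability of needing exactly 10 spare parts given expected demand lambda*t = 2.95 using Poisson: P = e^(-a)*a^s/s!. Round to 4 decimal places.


a = 2.95, s = 10
e^(-a) = e^(-2.95) = 0.0523
a^s = 2.95^10 = 49913.7454
s! = 3628800
P = 0.0523 * 49913.7454 / 3628800
P = 0.0007

0.0007


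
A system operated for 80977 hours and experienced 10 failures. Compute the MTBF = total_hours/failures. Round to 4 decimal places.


total_hours = 80977
failures = 10
MTBF = 80977 / 10
MTBF = 8097.7

8097.7


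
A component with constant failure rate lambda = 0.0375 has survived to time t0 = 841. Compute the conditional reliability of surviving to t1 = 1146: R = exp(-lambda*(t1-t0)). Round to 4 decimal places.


lambda = 0.0375
t0 = 841, t1 = 1146
t1 - t0 = 305
lambda * (t1-t0) = 0.0375 * 305 = 11.4375
R = exp(-11.4375)
R = 0.0

0.0


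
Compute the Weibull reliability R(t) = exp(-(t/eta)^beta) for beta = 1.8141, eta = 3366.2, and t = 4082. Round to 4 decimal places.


beta = 1.8141, eta = 3366.2, t = 4082
t/eta = 4082 / 3366.2 = 1.2126
(t/eta)^beta = 1.2126^1.8141 = 1.4187
R(t) = exp(-1.4187)
R(t) = 0.242

0.242


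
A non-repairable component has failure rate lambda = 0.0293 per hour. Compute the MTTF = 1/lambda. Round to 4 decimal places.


lambda = 0.0293
MTTF = 1 / 0.0293
MTTF = 34.1297

34.1297


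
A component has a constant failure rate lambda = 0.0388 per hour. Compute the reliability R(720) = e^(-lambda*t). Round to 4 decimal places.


lambda = 0.0388
t = 720
lambda * t = 27.936
R(t) = e^(-27.936)
R(t) = 0.0

0.0


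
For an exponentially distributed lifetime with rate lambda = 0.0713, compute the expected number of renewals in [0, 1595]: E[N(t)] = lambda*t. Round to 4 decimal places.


lambda = 0.0713
t = 1595
E[N(t)] = lambda * t
E[N(t)] = 0.0713 * 1595
E[N(t)] = 113.7235

113.7235


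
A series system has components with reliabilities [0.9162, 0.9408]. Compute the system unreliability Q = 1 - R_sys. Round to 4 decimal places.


Components: [0.9162, 0.9408]
After component 1: product = 0.9162
After component 2: product = 0.862
R_sys = 0.862
Q = 1 - 0.862 = 0.138

0.138


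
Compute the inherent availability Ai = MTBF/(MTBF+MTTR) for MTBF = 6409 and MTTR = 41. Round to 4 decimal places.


MTBF = 6409
MTTR = 41
MTBF + MTTR = 6450
Ai = 6409 / 6450
Ai = 0.9936

0.9936


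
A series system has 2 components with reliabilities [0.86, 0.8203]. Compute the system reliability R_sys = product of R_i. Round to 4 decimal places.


Components: [0.86, 0.8203]
After component 1 (R=0.86): product = 0.86
After component 2 (R=0.8203): product = 0.7055
R_sys = 0.7055

0.7055


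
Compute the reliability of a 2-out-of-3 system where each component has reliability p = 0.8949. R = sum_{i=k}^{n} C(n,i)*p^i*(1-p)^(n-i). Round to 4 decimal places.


k = 2, n = 3, p = 0.8949
i=2: C(3,2)=3 * 0.8949^2 * 0.1051^1 = 0.2525
i=3: C(3,3)=1 * 0.8949^3 * 0.1051^0 = 0.7167
R = sum of terms = 0.9692

0.9692


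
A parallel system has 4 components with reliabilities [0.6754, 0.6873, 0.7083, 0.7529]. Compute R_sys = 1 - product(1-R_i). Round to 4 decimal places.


Components: [0.6754, 0.6873, 0.7083, 0.7529]
(1 - 0.6754) = 0.3246, running product = 0.3246
(1 - 0.6873) = 0.3127, running product = 0.1015
(1 - 0.7083) = 0.2917, running product = 0.0296
(1 - 0.7529) = 0.2471, running product = 0.0073
Product of (1-R_i) = 0.0073
R_sys = 1 - 0.0073 = 0.9927

0.9927


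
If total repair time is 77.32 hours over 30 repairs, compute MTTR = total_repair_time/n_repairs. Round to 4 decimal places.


total_repair_time = 77.32
n_repairs = 30
MTTR = 77.32 / 30
MTTR = 2.5773

2.5773


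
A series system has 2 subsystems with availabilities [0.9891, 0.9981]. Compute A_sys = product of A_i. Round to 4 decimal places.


Subsystems: [0.9891, 0.9981]
After subsystem 1 (A=0.9891): product = 0.9891
After subsystem 2 (A=0.9981): product = 0.9872
A_sys = 0.9872

0.9872


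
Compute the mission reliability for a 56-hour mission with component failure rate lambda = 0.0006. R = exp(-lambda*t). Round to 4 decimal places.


lambda = 0.0006
mission_time = 56
lambda * t = 0.0006 * 56 = 0.0336
R = exp(-0.0336)
R = 0.967

0.967


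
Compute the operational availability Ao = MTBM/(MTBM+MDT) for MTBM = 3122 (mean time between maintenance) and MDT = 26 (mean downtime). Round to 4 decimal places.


MTBM = 3122
MDT = 26
MTBM + MDT = 3148
Ao = 3122 / 3148
Ao = 0.9917

0.9917


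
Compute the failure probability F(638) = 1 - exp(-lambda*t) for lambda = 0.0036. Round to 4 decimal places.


lambda = 0.0036, t = 638
lambda * t = 2.2968
exp(-2.2968) = 0.1006
F(t) = 1 - 0.1006
F(t) = 0.8994

0.8994


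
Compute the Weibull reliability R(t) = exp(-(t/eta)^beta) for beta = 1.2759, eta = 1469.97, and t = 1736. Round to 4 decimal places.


beta = 1.2759, eta = 1469.97, t = 1736
t/eta = 1736 / 1469.97 = 1.181
(t/eta)^beta = 1.181^1.2759 = 1.2364
R(t) = exp(-1.2364)
R(t) = 0.2904

0.2904


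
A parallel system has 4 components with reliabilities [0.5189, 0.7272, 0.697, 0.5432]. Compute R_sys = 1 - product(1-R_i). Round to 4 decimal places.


Components: [0.5189, 0.7272, 0.697, 0.5432]
(1 - 0.5189) = 0.4811, running product = 0.4811
(1 - 0.7272) = 0.2728, running product = 0.1312
(1 - 0.697) = 0.303, running product = 0.0398
(1 - 0.5432) = 0.4568, running product = 0.0182
Product of (1-R_i) = 0.0182
R_sys = 1 - 0.0182 = 0.9818

0.9818
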